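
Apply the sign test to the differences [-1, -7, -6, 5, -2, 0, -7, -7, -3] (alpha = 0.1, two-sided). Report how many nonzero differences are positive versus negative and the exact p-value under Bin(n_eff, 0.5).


Step 1: Discard zero differences. Original n = 9; n_eff = number of nonzero differences = 8.
Nonzero differences (with sign): -1, -7, -6, +5, -2, -7, -7, -3
Step 2: Count signs: positive = 1, negative = 7.
Step 3: Under H0: P(positive) = 0.5, so the number of positives S ~ Bin(8, 0.5).
Step 4: Two-sided exact p-value = sum of Bin(8,0.5) probabilities at or below the observed probability = 0.070312.
Step 5: alpha = 0.1. reject H0.

n_eff = 8, pos = 1, neg = 7, p = 0.070312, reject H0.


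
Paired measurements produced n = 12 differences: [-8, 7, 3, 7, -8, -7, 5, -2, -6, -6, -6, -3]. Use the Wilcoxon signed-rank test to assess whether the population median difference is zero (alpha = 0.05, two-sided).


Step 1: Drop any zero differences (none here) and take |d_i|.
|d| = [8, 7, 3, 7, 8, 7, 5, 2, 6, 6, 6, 3]
Step 2: Midrank |d_i| (ties get averaged ranks).
ranks: |8|->11.5, |7|->9, |3|->2.5, |7|->9, |8|->11.5, |7|->9, |5|->4, |2|->1, |6|->6, |6|->6, |6|->6, |3|->2.5
Step 3: Attach original signs; sum ranks with positive sign and with negative sign.
W+ = 9 + 2.5 + 9 + 4 = 24.5
W- = 11.5 + 11.5 + 9 + 1 + 6 + 6 + 6 + 2.5 = 53.5
(Check: W+ + W- = 78 should equal n(n+1)/2 = 78.)
Step 4: Test statistic W = min(W+, W-) = 24.5.
Step 5: Ties in |d|, so use the tie-corrected normal approximation.
        E[W] = n(n+1)/4 = 12*13/4 = 39.
        Tie groups: |d|=3 (t=2), |d|=6 (t=3), |d|=7 (t=3), |d|=8 (t=2); sum(t^3 - t) = 60.
        Var[W] = n(n+1)(2n+1)/24 - sum(t^3-t)/48 = 3900/24 - 60/48 = 161.25.
        z = (W - E[W]) / sqrt(Var[W]) = (24.5 - 39) / 12.6984 = -1.1419.
        Two-sided p = 2*Phi(z) = 0.253506.
Step 6: alpha = 0.05. fail to reject H0.

W+ = 24.5, W- = 53.5, W = min = 24.5, p = 0.253506, fail to reject H0.


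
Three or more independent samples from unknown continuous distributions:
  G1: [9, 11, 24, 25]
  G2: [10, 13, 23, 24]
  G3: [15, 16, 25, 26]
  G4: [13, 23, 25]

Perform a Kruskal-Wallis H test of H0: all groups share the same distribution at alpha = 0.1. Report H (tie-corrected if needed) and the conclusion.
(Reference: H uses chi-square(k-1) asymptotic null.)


Step 1: Combine all N = 15 observations and assign midranks.
sorted (value, group, rank): (9,G1,1), (10,G2,2), (11,G1,3), (13,G2,4.5), (13,G4,4.5), (15,G3,6), (16,G3,7), (23,G2,8.5), (23,G4,8.5), (24,G1,10.5), (24,G2,10.5), (25,G1,13), (25,G3,13), (25,G4,13), (26,G3,15)
Step 2: Sum ranks within each group.
R_1 = 27.5 (n_1 = 4)
R_2 = 25.5 (n_2 = 4)
R_3 = 41 (n_3 = 4)
R_4 = 26 (n_4 = 3)
Step 3: H = 12/(N(N+1)) * sum(R_i^2/n_i) - 3(N+1)
     = 12/(15*16) * (27.5^2/4 + 25.5^2/4 + 41^2/4 + 26^2/3) - 3*16
     = 0.050000 * 997.208 - 48
     = 1.860417.
Step 4: Ties present; correction factor C = 1 - 42/(15^3 - 15) = 0.987500. Corrected H = 1.860417 / 0.987500 = 1.883966.
Step 5: Under H0, H ~ chi^2(3); p-value = 0.596836.
Step 6: alpha = 0.1. fail to reject H0.

H = 1.8840, df = 3, p = 0.596836, fail to reject H0.


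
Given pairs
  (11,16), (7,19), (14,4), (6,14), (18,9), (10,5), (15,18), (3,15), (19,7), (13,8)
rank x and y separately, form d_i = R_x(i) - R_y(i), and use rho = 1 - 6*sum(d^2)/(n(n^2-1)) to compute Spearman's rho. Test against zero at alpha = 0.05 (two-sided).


Step 1: Rank x and y separately (midranks; no ties here).
rank(x): 11->5, 7->3, 14->7, 6->2, 18->9, 10->4, 15->8, 3->1, 19->10, 13->6
rank(y): 16->8, 19->10, 4->1, 14->6, 9->5, 5->2, 18->9, 15->7, 7->3, 8->4
Step 2: d_i = R_x(i) - R_y(i); compute d_i^2.
  (5-8)^2=9, (3-10)^2=49, (7-1)^2=36, (2-6)^2=16, (9-5)^2=16, (4-2)^2=4, (8-9)^2=1, (1-7)^2=36, (10-3)^2=49, (6-4)^2=4
sum(d^2) = 220.
Step 3: rho = 1 - 6*220 / (10*(10^2 - 1)) = 1 - 1320/990 = -0.333333.
Step 4: Under H0, t = rho * sqrt((n-2)/(1-rho^2)) = -1.0000 ~ t(8).
Step 5: Two-sided p-value from the t-distribution with 8 df = 0.346594.
Step 6: alpha = 0.05. fail to reject H0.

rho = -0.3333, p = 0.346594, fail to reject H0 at alpha = 0.05.


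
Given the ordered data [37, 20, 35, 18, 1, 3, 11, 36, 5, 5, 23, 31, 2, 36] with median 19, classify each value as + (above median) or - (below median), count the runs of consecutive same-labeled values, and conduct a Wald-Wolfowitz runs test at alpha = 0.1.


Step 1: Compute median = 19; label A = above, B = below.
Labels in order: AAABBBBABBAABA  (n_A = 7, n_B = 7)
Step 2: Count runs R = 7.
Step 3: Under H0 (random ordering), E[R] = 2*n_A*n_B/(n_A+n_B) + 1 = 2*7*7/14 + 1 = 8.0000.
        Var[R] = 2*n_A*n_B*(2*n_A*n_B - n_A - n_B) / ((n_A+n_B)^2 * (n_A+n_B-1)) = 8232/2548 = 3.2308.
        SD[R] = 1.7974.
Step 4: Continuity-corrected z = (R + 0.5 - E[R]) / SD[R] = (7 + 0.5 - 8.0000) / 1.7974 = -0.2782.
Step 5: Two-sided p-value via normal approximation = 2*(1 - Phi(|z|)) = 0.780879.
Step 6: alpha = 0.1. fail to reject H0.

R = 7, z = -0.2782, p = 0.780879, fail to reject H0.


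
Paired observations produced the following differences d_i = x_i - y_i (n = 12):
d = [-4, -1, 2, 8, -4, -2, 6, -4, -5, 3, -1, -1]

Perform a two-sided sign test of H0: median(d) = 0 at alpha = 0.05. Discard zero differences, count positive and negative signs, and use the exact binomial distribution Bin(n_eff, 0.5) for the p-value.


Step 1: Discard zero differences. Original n = 12; n_eff = number of nonzero differences = 12.
Nonzero differences (with sign): -4, -1, +2, +8, -4, -2, +6, -4, -5, +3, -1, -1
Step 2: Count signs: positive = 4, negative = 8.
Step 3: Under H0: P(positive) = 0.5, so the number of positives S ~ Bin(12, 0.5).
Step 4: Two-sided exact p-value = sum of Bin(12,0.5) probabilities at or below the observed probability = 0.387695.
Step 5: alpha = 0.05. fail to reject H0.

n_eff = 12, pos = 4, neg = 8, p = 0.387695, fail to reject H0.


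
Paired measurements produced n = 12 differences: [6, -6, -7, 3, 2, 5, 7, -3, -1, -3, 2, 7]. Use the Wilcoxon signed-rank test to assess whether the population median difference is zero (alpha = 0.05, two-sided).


Step 1: Drop any zero differences (none here) and take |d_i|.
|d| = [6, 6, 7, 3, 2, 5, 7, 3, 1, 3, 2, 7]
Step 2: Midrank |d_i| (ties get averaged ranks).
ranks: |6|->8.5, |6|->8.5, |7|->11, |3|->5, |2|->2.5, |5|->7, |7|->11, |3|->5, |1|->1, |3|->5, |2|->2.5, |7|->11
Step 3: Attach original signs; sum ranks with positive sign and with negative sign.
W+ = 8.5 + 5 + 2.5 + 7 + 11 + 2.5 + 11 = 47.5
W- = 8.5 + 11 + 5 + 1 + 5 = 30.5
(Check: W+ + W- = 78 should equal n(n+1)/2 = 78.)
Step 4: Test statistic W = min(W+, W-) = 30.5.
Step 5: Ties in |d|, so use the tie-corrected normal approximation.
        E[W] = n(n+1)/4 = 12*13/4 = 39.
        Tie groups: |d|=2 (t=2), |d|=3 (t=3), |d|=6 (t=2), |d|=7 (t=3); sum(t^3 - t) = 60.
        Var[W] = n(n+1)(2n+1)/24 - sum(t^3-t)/48 = 3900/24 - 60/48 = 161.25.
        z = (W - E[W]) / sqrt(Var[W]) = (30.5 - 39) / 12.6984 = -0.6694.
        Two-sided p = 2*Phi(z) = 0.503257.
Step 6: alpha = 0.05. fail to reject H0.

W+ = 47.5, W- = 30.5, W = min = 30.5, p = 0.503257, fail to reject H0.


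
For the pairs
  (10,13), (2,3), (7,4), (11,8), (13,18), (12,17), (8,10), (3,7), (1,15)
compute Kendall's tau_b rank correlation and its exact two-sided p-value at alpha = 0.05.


Step 1: Enumerate the 36 unordered pairs (i,j) with i<j and classify each by sign(x_j-x_i) * sign(y_j-y_i).
  (1,2):dx=-8,dy=-10->C; (1,3):dx=-3,dy=-9->C; (1,4):dx=+1,dy=-5->D; (1,5):dx=+3,dy=+5->C
  (1,6):dx=+2,dy=+4->C; (1,7):dx=-2,dy=-3->C; (1,8):dx=-7,dy=-6->C; (1,9):dx=-9,dy=+2->D
  (2,3):dx=+5,dy=+1->C; (2,4):dx=+9,dy=+5->C; (2,5):dx=+11,dy=+15->C; (2,6):dx=+10,dy=+14->C
  (2,7):dx=+6,dy=+7->C; (2,8):dx=+1,dy=+4->C; (2,9):dx=-1,dy=+12->D; (3,4):dx=+4,dy=+4->C
  (3,5):dx=+6,dy=+14->C; (3,6):dx=+5,dy=+13->C; (3,7):dx=+1,dy=+6->C; (3,8):dx=-4,dy=+3->D
  (3,9):dx=-6,dy=+11->D; (4,5):dx=+2,dy=+10->C; (4,6):dx=+1,dy=+9->C; (4,7):dx=-3,dy=+2->D
  (4,8):dx=-8,dy=-1->C; (4,9):dx=-10,dy=+7->D; (5,6):dx=-1,dy=-1->C; (5,7):dx=-5,dy=-8->C
  (5,8):dx=-10,dy=-11->C; (5,9):dx=-12,dy=-3->C; (6,7):dx=-4,dy=-7->C; (6,8):dx=-9,dy=-10->C
  (6,9):dx=-11,dy=-2->C; (7,8):dx=-5,dy=-3->C; (7,9):dx=-7,dy=+5->D; (8,9):dx=-2,dy=+8->D
Step 2: C = 27, D = 9, total pairs = 36.
Step 3: tau = (C - D)/(n(n-1)/2) = (27 - 9)/36 = 0.500000.
Step 4: Exact two-sided p-value (enumerate n! = 362880 permutations of y under H0): p = 0.075176.
Step 5: alpha = 0.05. fail to reject H0.

tau_b = 0.5000 (C=27, D=9), p = 0.075176, fail to reject H0.


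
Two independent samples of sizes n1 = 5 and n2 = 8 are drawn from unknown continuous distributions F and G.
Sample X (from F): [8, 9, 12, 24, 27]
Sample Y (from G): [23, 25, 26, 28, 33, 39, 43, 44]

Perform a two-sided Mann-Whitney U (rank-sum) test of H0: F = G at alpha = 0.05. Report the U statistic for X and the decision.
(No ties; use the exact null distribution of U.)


Step 1: Combine and sort all 13 observations; assign midranks.
sorted (value, group): (8,X), (9,X), (12,X), (23,Y), (24,X), (25,Y), (26,Y), (27,X), (28,Y), (33,Y), (39,Y), (43,Y), (44,Y)
ranks: 8->1, 9->2, 12->3, 23->4, 24->5, 25->6, 26->7, 27->8, 28->9, 33->10, 39->11, 43->12, 44->13
Step 2: Rank sum for X: R1 = 1 + 2 + 3 + 5 + 8 = 19.
Step 3: U_X = R1 - n1(n1+1)/2 = 19 - 5*6/2 = 19 - 15 = 4.
       U_Y = n1*n2 - U_X = 40 - 4 = 36.
Step 4: No ties, so the exact null distribution of U (based on enumerating the C(13,5) = 1287 equally likely rank assignments) gives the two-sided p-value.
Step 5: p-value = 0.018648; compare to alpha = 0.05. reject H0.

U_X = 4, p = 0.018648, reject H0 at alpha = 0.05.


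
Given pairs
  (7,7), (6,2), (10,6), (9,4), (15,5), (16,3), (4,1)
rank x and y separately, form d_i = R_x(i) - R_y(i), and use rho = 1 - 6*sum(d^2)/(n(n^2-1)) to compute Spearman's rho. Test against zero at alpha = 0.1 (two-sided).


Step 1: Rank x and y separately (midranks; no ties here).
rank(x): 7->3, 6->2, 10->5, 9->4, 15->6, 16->7, 4->1
rank(y): 7->7, 2->2, 6->6, 4->4, 5->5, 3->3, 1->1
Step 2: d_i = R_x(i) - R_y(i); compute d_i^2.
  (3-7)^2=16, (2-2)^2=0, (5-6)^2=1, (4-4)^2=0, (6-5)^2=1, (7-3)^2=16, (1-1)^2=0
sum(d^2) = 34.
Step 3: rho = 1 - 6*34 / (7*(7^2 - 1)) = 1 - 204/336 = 0.392857.
Step 4: Under H0, t = rho * sqrt((n-2)/(1-rho^2)) = 0.9553 ~ t(5).
Step 5: Two-sided p-value from the t-distribution with 5 df = 0.383317.
Step 6: alpha = 0.1. fail to reject H0.

rho = 0.3929, p = 0.383317, fail to reject H0 at alpha = 0.1.


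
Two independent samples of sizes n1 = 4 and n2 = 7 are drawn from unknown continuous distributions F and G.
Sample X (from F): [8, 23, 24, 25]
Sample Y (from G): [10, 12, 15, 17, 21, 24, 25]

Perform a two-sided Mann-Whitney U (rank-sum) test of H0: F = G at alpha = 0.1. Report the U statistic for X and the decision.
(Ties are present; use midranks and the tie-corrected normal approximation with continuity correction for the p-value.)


Step 1: Combine and sort all 11 observations; assign midranks.
sorted (value, group): (8,X), (10,Y), (12,Y), (15,Y), (17,Y), (21,Y), (23,X), (24,X), (24,Y), (25,X), (25,Y)
ranks: 8->1, 10->2, 12->3, 15->4, 17->5, 21->6, 23->7, 24->8.5, 24->8.5, 25->10.5, 25->10.5
Step 2: Rank sum for X: R1 = 1 + 7 + 8.5 + 10.5 = 27.
Step 3: U_X = R1 - n1(n1+1)/2 = 27 - 4*5/2 = 27 - 10 = 17.
       U_Y = n1*n2 - U_X = 28 - 17 = 11.
Step 4: Ties are present, so use the tie-corrected normal approximation (with continuity correction) for the p-value.
Step 5: p-value = 0.635059; compare to alpha = 0.1. fail to reject H0.

U_X = 17, p = 0.635059, fail to reject H0 at alpha = 0.1.


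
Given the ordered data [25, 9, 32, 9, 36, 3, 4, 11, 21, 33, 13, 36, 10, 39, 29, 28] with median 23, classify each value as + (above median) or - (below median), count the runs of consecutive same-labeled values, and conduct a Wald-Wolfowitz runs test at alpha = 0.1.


Step 1: Compute median = 23; label A = above, B = below.
Labels in order: ABABABBBBABABAAA  (n_A = 8, n_B = 8)
Step 2: Count runs R = 11.
Step 3: Under H0 (random ordering), E[R] = 2*n_A*n_B/(n_A+n_B) + 1 = 2*8*8/16 + 1 = 9.0000.
        Var[R] = 2*n_A*n_B*(2*n_A*n_B - n_A - n_B) / ((n_A+n_B)^2 * (n_A+n_B-1)) = 14336/3840 = 3.7333.
        SD[R] = 1.9322.
Step 4: Continuity-corrected z = (R - 0.5 - E[R]) / SD[R] = (11 - 0.5 - 9.0000) / 1.9322 = 0.7763.
Step 5: Two-sided p-value via normal approximation = 2*(1 - Phi(|z|)) = 0.437558.
Step 6: alpha = 0.1. fail to reject H0.

R = 11, z = 0.7763, p = 0.437558, fail to reject H0.


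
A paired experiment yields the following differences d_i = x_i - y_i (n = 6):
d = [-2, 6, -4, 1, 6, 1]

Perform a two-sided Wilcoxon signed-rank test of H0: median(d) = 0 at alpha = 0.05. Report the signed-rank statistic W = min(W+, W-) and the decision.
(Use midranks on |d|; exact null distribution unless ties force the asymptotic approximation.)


Step 1: Drop any zero differences (none here) and take |d_i|.
|d| = [2, 6, 4, 1, 6, 1]
Step 2: Midrank |d_i| (ties get averaged ranks).
ranks: |2|->3, |6|->5.5, |4|->4, |1|->1.5, |6|->5.5, |1|->1.5
Step 3: Attach original signs; sum ranks with positive sign and with negative sign.
W+ = 5.5 + 1.5 + 5.5 + 1.5 = 14
W- = 3 + 4 = 7
(Check: W+ + W- = 21 should equal n(n+1)/2 = 21.)
Step 4: Test statistic W = min(W+, W-) = 7.
Step 5: Ties in |d|, so use the tie-corrected normal approximation.
        E[W] = n(n+1)/4 = 6*7/4 = 10.5.
        Tie groups: |d|=1 (t=2), |d|=6 (t=2); sum(t^3 - t) = 12.
        Var[W] = n(n+1)(2n+1)/24 - sum(t^3-t)/48 = 546/24 - 12/48 = 22.5.
        z = (W - E[W]) / sqrt(Var[W]) = (7 - 10.5) / 4.7434 = -0.7379.
        Two-sided p = 2*Phi(z) = 0.460597.
Step 6: alpha = 0.05. fail to reject H0.

W+ = 14, W- = 7, W = min = 7, p = 0.460597, fail to reject H0.


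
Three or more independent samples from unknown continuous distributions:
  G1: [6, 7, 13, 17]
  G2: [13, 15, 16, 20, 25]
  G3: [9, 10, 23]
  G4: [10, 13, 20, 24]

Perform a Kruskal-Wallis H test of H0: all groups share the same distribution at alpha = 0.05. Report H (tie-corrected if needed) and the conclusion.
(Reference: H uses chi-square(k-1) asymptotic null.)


Step 1: Combine all N = 16 observations and assign midranks.
sorted (value, group, rank): (6,G1,1), (7,G1,2), (9,G3,3), (10,G3,4.5), (10,G4,4.5), (13,G1,7), (13,G2,7), (13,G4,7), (15,G2,9), (16,G2,10), (17,G1,11), (20,G2,12.5), (20,G4,12.5), (23,G3,14), (24,G4,15), (25,G2,16)
Step 2: Sum ranks within each group.
R_1 = 21 (n_1 = 4)
R_2 = 54.5 (n_2 = 5)
R_3 = 21.5 (n_3 = 3)
R_4 = 39 (n_4 = 4)
Step 3: H = 12/(N(N+1)) * sum(R_i^2/n_i) - 3(N+1)
     = 12/(16*17) * (21^2/4 + 54.5^2/5 + 21.5^2/3 + 39^2/4) - 3*17
     = 0.044118 * 1238.63 - 51
     = 3.645588.
Step 4: Ties present; correction factor C = 1 - 36/(16^3 - 16) = 0.991176. Corrected H = 3.645588 / 0.991176 = 3.678042.
Step 5: Under H0, H ~ chi^2(3); p-value = 0.298394.
Step 6: alpha = 0.05. fail to reject H0.

H = 3.6780, df = 3, p = 0.298394, fail to reject H0.


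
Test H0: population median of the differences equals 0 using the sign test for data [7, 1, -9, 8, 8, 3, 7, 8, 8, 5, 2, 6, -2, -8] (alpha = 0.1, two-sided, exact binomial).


Step 1: Discard zero differences. Original n = 14; n_eff = number of nonzero differences = 14.
Nonzero differences (with sign): +7, +1, -9, +8, +8, +3, +7, +8, +8, +5, +2, +6, -2, -8
Step 2: Count signs: positive = 11, negative = 3.
Step 3: Under H0: P(positive) = 0.5, so the number of positives S ~ Bin(14, 0.5).
Step 4: Two-sided exact p-value = sum of Bin(14,0.5) probabilities at or below the observed probability = 0.057373.
Step 5: alpha = 0.1. reject H0.

n_eff = 14, pos = 11, neg = 3, p = 0.057373, reject H0.


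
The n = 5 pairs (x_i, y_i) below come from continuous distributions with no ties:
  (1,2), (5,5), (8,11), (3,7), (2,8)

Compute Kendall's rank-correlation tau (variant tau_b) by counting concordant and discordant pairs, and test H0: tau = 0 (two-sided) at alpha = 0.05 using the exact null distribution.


Step 1: Enumerate the 10 unordered pairs (i,j) with i<j and classify each by sign(x_j-x_i) * sign(y_j-y_i).
  (1,2):dx=+4,dy=+3->C; (1,3):dx=+7,dy=+9->C; (1,4):dx=+2,dy=+5->C; (1,5):dx=+1,dy=+6->C
  (2,3):dx=+3,dy=+6->C; (2,4):dx=-2,dy=+2->D; (2,5):dx=-3,dy=+3->D; (3,4):dx=-5,dy=-4->C
  (3,5):dx=-6,dy=-3->C; (4,5):dx=-1,dy=+1->D
Step 2: C = 7, D = 3, total pairs = 10.
Step 3: tau = (C - D)/(n(n-1)/2) = (7 - 3)/10 = 0.400000.
Step 4: Exact two-sided p-value (enumerate n! = 120 permutations of y under H0): p = 0.483333.
Step 5: alpha = 0.05. fail to reject H0.

tau_b = 0.4000 (C=7, D=3), p = 0.483333, fail to reject H0.


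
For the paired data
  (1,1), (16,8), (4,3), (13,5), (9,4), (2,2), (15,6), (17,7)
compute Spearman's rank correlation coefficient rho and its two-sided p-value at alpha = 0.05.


Step 1: Rank x and y separately (midranks; no ties here).
rank(x): 1->1, 16->7, 4->3, 13->5, 9->4, 2->2, 15->6, 17->8
rank(y): 1->1, 8->8, 3->3, 5->5, 4->4, 2->2, 6->6, 7->7
Step 2: d_i = R_x(i) - R_y(i); compute d_i^2.
  (1-1)^2=0, (7-8)^2=1, (3-3)^2=0, (5-5)^2=0, (4-4)^2=0, (2-2)^2=0, (6-6)^2=0, (8-7)^2=1
sum(d^2) = 2.
Step 3: rho = 1 - 6*2 / (8*(8^2 - 1)) = 1 - 12/504 = 0.976190.
Step 4: Under H0, t = rho * sqrt((n-2)/(1-rho^2)) = 11.0235 ~ t(6).
Step 5: Two-sided p-value from the t-distribution with 6 df = 0.000033.
Step 6: alpha = 0.05. reject H0.

rho = 0.9762, p = 0.000033, reject H0 at alpha = 0.05.


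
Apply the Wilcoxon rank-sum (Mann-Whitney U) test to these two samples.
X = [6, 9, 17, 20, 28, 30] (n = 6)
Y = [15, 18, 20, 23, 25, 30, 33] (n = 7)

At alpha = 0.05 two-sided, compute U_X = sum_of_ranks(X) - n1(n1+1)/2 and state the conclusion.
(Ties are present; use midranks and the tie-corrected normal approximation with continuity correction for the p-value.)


Step 1: Combine and sort all 13 observations; assign midranks.
sorted (value, group): (6,X), (9,X), (15,Y), (17,X), (18,Y), (20,X), (20,Y), (23,Y), (25,Y), (28,X), (30,X), (30,Y), (33,Y)
ranks: 6->1, 9->2, 15->3, 17->4, 18->5, 20->6.5, 20->6.5, 23->8, 25->9, 28->10, 30->11.5, 30->11.5, 33->13
Step 2: Rank sum for X: R1 = 1 + 2 + 4 + 6.5 + 10 + 11.5 = 35.
Step 3: U_X = R1 - n1(n1+1)/2 = 35 - 6*7/2 = 35 - 21 = 14.
       U_Y = n1*n2 - U_X = 42 - 14 = 28.
Step 4: Ties are present, so use the tie-corrected normal approximation (with continuity correction) for the p-value.
Step 5: p-value = 0.351785; compare to alpha = 0.05. fail to reject H0.

U_X = 14, p = 0.351785, fail to reject H0 at alpha = 0.05.


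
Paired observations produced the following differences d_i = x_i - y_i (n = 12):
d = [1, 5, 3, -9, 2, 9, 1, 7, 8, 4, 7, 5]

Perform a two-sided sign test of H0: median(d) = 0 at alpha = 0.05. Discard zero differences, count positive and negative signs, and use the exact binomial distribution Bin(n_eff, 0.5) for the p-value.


Step 1: Discard zero differences. Original n = 12; n_eff = number of nonzero differences = 12.
Nonzero differences (with sign): +1, +5, +3, -9, +2, +9, +1, +7, +8, +4, +7, +5
Step 2: Count signs: positive = 11, negative = 1.
Step 3: Under H0: P(positive) = 0.5, so the number of positives S ~ Bin(12, 0.5).
Step 4: Two-sided exact p-value = sum of Bin(12,0.5) probabilities at or below the observed probability = 0.006348.
Step 5: alpha = 0.05. reject H0.

n_eff = 12, pos = 11, neg = 1, p = 0.006348, reject H0.


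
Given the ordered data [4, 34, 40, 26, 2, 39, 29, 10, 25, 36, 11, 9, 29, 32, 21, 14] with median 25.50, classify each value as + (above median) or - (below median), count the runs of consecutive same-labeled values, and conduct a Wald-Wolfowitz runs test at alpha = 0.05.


Step 1: Compute median = 25.50; label A = above, B = below.
Labels in order: BAAABAABBABBAABB  (n_A = 8, n_B = 8)
Step 2: Count runs R = 9.
Step 3: Under H0 (random ordering), E[R] = 2*n_A*n_B/(n_A+n_B) + 1 = 2*8*8/16 + 1 = 9.0000.
        Var[R] = 2*n_A*n_B*(2*n_A*n_B - n_A - n_B) / ((n_A+n_B)^2 * (n_A+n_B-1)) = 14336/3840 = 3.7333.
        SD[R] = 1.9322.
Step 4: R = E[R], so z = 0 with no continuity correction.
Step 5: Two-sided p-value via normal approximation = 2*(1 - Phi(|z|)) = 1.000000.
Step 6: alpha = 0.05. fail to reject H0.

R = 9, z = 0.0000, p = 1.000000, fail to reject H0.


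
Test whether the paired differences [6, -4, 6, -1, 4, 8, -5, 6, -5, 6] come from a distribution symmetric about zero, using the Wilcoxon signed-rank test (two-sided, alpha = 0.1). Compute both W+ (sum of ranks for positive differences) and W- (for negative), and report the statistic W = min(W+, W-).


Step 1: Drop any zero differences (none here) and take |d_i|.
|d| = [6, 4, 6, 1, 4, 8, 5, 6, 5, 6]
Step 2: Midrank |d_i| (ties get averaged ranks).
ranks: |6|->7.5, |4|->2.5, |6|->7.5, |1|->1, |4|->2.5, |8|->10, |5|->4.5, |6|->7.5, |5|->4.5, |6|->7.5
Step 3: Attach original signs; sum ranks with positive sign and with negative sign.
W+ = 7.5 + 7.5 + 2.5 + 10 + 7.5 + 7.5 = 42.5
W- = 2.5 + 1 + 4.5 + 4.5 = 12.5
(Check: W+ + W- = 55 should equal n(n+1)/2 = 55.)
Step 4: Test statistic W = min(W+, W-) = 12.5.
Step 5: Ties in |d|, so use the tie-corrected normal approximation.
        E[W] = n(n+1)/4 = 10*11/4 = 27.5.
        Tie groups: |d|=4 (t=2), |d|=5 (t=2), |d|=6 (t=4); sum(t^3 - t) = 72.
        Var[W] = n(n+1)(2n+1)/24 - sum(t^3-t)/48 = 2310/24 - 72/48 = 94.75.
        z = (W - E[W]) / sqrt(Var[W]) = (12.5 - 27.5) / 9.7340 = -1.5410.
        Two-sided p = 2*Phi(z) = 0.123318.
Step 6: alpha = 0.1. fail to reject H0.

W+ = 42.5, W- = 12.5, W = min = 12.5, p = 0.123318, fail to reject H0.


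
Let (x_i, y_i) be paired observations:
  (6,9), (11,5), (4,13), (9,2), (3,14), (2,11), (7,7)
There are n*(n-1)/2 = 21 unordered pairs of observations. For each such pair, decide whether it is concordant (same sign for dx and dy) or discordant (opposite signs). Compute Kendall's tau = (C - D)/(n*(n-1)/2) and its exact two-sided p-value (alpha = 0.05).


Step 1: Enumerate the 21 unordered pairs (i,j) with i<j and classify each by sign(x_j-x_i) * sign(y_j-y_i).
  (1,2):dx=+5,dy=-4->D; (1,3):dx=-2,dy=+4->D; (1,4):dx=+3,dy=-7->D; (1,5):dx=-3,dy=+5->D
  (1,6):dx=-4,dy=+2->D; (1,7):dx=+1,dy=-2->D; (2,3):dx=-7,dy=+8->D; (2,4):dx=-2,dy=-3->C
  (2,5):dx=-8,dy=+9->D; (2,6):dx=-9,dy=+6->D; (2,7):dx=-4,dy=+2->D; (3,4):dx=+5,dy=-11->D
  (3,5):dx=-1,dy=+1->D; (3,6):dx=-2,dy=-2->C; (3,7):dx=+3,dy=-6->D; (4,5):dx=-6,dy=+12->D
  (4,6):dx=-7,dy=+9->D; (4,7):dx=-2,dy=+5->D; (5,6):dx=-1,dy=-3->C; (5,7):dx=+4,dy=-7->D
  (6,7):dx=+5,dy=-4->D
Step 2: C = 3, D = 18, total pairs = 21.
Step 3: tau = (C - D)/(n(n-1)/2) = (3 - 18)/21 = -0.714286.
Step 4: Exact two-sided p-value (enumerate n! = 5040 permutations of y under H0): p = 0.030159.
Step 5: alpha = 0.05. reject H0.

tau_b = -0.7143 (C=3, D=18), p = 0.030159, reject H0.


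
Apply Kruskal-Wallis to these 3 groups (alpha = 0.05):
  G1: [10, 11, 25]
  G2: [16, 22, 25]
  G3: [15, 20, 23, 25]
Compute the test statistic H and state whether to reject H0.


Step 1: Combine all N = 10 observations and assign midranks.
sorted (value, group, rank): (10,G1,1), (11,G1,2), (15,G3,3), (16,G2,4), (20,G3,5), (22,G2,6), (23,G3,7), (25,G1,9), (25,G2,9), (25,G3,9)
Step 2: Sum ranks within each group.
R_1 = 12 (n_1 = 3)
R_2 = 19 (n_2 = 3)
R_3 = 24 (n_3 = 4)
Step 3: H = 12/(N(N+1)) * sum(R_i^2/n_i) - 3(N+1)
     = 12/(10*11) * (12^2/3 + 19^2/3 + 24^2/4) - 3*11
     = 0.109091 * 312.333 - 33
     = 1.072727.
Step 4: Ties present; correction factor C = 1 - 24/(10^3 - 10) = 0.975758. Corrected H = 1.072727 / 0.975758 = 1.099379.
Step 5: Under H0, H ~ chi^2(2); p-value = 0.577129.
Step 6: alpha = 0.05. fail to reject H0.

H = 1.0994, df = 2, p = 0.577129, fail to reject H0.


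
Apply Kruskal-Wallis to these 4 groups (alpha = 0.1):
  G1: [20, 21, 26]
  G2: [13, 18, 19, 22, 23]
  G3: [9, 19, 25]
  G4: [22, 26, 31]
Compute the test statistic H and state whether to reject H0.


Step 1: Combine all N = 14 observations and assign midranks.
sorted (value, group, rank): (9,G3,1), (13,G2,2), (18,G2,3), (19,G2,4.5), (19,G3,4.5), (20,G1,6), (21,G1,7), (22,G2,8.5), (22,G4,8.5), (23,G2,10), (25,G3,11), (26,G1,12.5), (26,G4,12.5), (31,G4,14)
Step 2: Sum ranks within each group.
R_1 = 25.5 (n_1 = 3)
R_2 = 28 (n_2 = 5)
R_3 = 16.5 (n_3 = 3)
R_4 = 35 (n_4 = 3)
Step 3: H = 12/(N(N+1)) * sum(R_i^2/n_i) - 3(N+1)
     = 12/(14*15) * (25.5^2/3 + 28^2/5 + 16.5^2/3 + 35^2/3) - 3*15
     = 0.057143 * 872.633 - 45
     = 4.864762.
Step 4: Ties present; correction factor C = 1 - 18/(14^3 - 14) = 0.993407. Corrected H = 4.864762 / 0.993407 = 4.897050.
Step 5: Under H0, H ~ chi^2(3); p-value = 0.179493.
Step 6: alpha = 0.1. fail to reject H0.

H = 4.8971, df = 3, p = 0.179493, fail to reject H0.


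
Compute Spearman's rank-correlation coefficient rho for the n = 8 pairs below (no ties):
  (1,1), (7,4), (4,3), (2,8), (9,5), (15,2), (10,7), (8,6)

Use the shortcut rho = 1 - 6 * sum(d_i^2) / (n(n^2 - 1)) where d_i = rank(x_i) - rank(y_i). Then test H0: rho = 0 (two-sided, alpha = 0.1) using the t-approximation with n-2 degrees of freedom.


Step 1: Rank x and y separately (midranks; no ties here).
rank(x): 1->1, 7->4, 4->3, 2->2, 9->6, 15->8, 10->7, 8->5
rank(y): 1->1, 4->4, 3->3, 8->8, 5->5, 2->2, 7->7, 6->6
Step 2: d_i = R_x(i) - R_y(i); compute d_i^2.
  (1-1)^2=0, (4-4)^2=0, (3-3)^2=0, (2-8)^2=36, (6-5)^2=1, (8-2)^2=36, (7-7)^2=0, (5-6)^2=1
sum(d^2) = 74.
Step 3: rho = 1 - 6*74 / (8*(8^2 - 1)) = 1 - 444/504 = 0.119048.
Step 4: Under H0, t = rho * sqrt((n-2)/(1-rho^2)) = 0.2937 ~ t(6).
Step 5: Two-sided p-value from the t-distribution with 6 df = 0.778886.
Step 6: alpha = 0.1. fail to reject H0.

rho = 0.1190, p = 0.778886, fail to reject H0 at alpha = 0.1.


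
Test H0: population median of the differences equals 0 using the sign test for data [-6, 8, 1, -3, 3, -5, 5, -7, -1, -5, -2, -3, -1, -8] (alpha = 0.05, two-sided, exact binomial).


Step 1: Discard zero differences. Original n = 14; n_eff = number of nonzero differences = 14.
Nonzero differences (with sign): -6, +8, +1, -3, +3, -5, +5, -7, -1, -5, -2, -3, -1, -8
Step 2: Count signs: positive = 4, negative = 10.
Step 3: Under H0: P(positive) = 0.5, so the number of positives S ~ Bin(14, 0.5).
Step 4: Two-sided exact p-value = sum of Bin(14,0.5) probabilities at or below the observed probability = 0.179565.
Step 5: alpha = 0.05. fail to reject H0.

n_eff = 14, pos = 4, neg = 10, p = 0.179565, fail to reject H0.


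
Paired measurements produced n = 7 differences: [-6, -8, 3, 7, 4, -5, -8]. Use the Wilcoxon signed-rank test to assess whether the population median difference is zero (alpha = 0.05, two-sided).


Step 1: Drop any zero differences (none here) and take |d_i|.
|d| = [6, 8, 3, 7, 4, 5, 8]
Step 2: Midrank |d_i| (ties get averaged ranks).
ranks: |6|->4, |8|->6.5, |3|->1, |7|->5, |4|->2, |5|->3, |8|->6.5
Step 3: Attach original signs; sum ranks with positive sign and with negative sign.
W+ = 1 + 5 + 2 = 8
W- = 4 + 6.5 + 3 + 6.5 = 20
(Check: W+ + W- = 28 should equal n(n+1)/2 = 28.)
Step 4: Test statistic W = min(W+, W-) = 8.
Step 5: Ties in |d|, so use the tie-corrected normal approximation.
        E[W] = n(n+1)/4 = 7*8/4 = 14.
        Tie groups: |d|=8 (t=2); sum(t^3 - t) = 6.
        Var[W] = n(n+1)(2n+1)/24 - sum(t^3-t)/48 = 840/24 - 6/48 = 34.875.
        z = (W - E[W]) / sqrt(Var[W]) = (8 - 14) / 5.9055 = -1.0160.
        Two-sided p = 2*Phi(z) = 0.309629.
Step 6: alpha = 0.05. fail to reject H0.

W+ = 8, W- = 20, W = min = 8, p = 0.309629, fail to reject H0.


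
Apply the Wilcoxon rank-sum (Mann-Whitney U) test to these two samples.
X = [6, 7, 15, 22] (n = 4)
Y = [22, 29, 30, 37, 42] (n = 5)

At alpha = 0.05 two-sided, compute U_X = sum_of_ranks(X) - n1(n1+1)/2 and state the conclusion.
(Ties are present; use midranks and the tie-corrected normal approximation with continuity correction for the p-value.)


Step 1: Combine and sort all 9 observations; assign midranks.
sorted (value, group): (6,X), (7,X), (15,X), (22,X), (22,Y), (29,Y), (30,Y), (37,Y), (42,Y)
ranks: 6->1, 7->2, 15->3, 22->4.5, 22->4.5, 29->6, 30->7, 37->8, 42->9
Step 2: Rank sum for X: R1 = 1 + 2 + 3 + 4.5 = 10.5.
Step 3: U_X = R1 - n1(n1+1)/2 = 10.5 - 4*5/2 = 10.5 - 10 = 0.5.
       U_Y = n1*n2 - U_X = 20 - 0.5 = 19.5.
Step 4: Ties are present, so use the tie-corrected normal approximation (with continuity correction) for the p-value.
Step 5: p-value = 0.026844; compare to alpha = 0.05. reject H0.

U_X = 0.5, p = 0.026844, reject H0 at alpha = 0.05.


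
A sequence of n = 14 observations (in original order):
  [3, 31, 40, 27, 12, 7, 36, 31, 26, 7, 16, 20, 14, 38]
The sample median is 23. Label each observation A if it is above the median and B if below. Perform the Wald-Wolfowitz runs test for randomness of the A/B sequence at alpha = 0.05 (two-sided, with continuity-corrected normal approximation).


Step 1: Compute median = 23; label A = above, B = below.
Labels in order: BAAABBAAABBBBA  (n_A = 7, n_B = 7)
Step 2: Count runs R = 6.
Step 3: Under H0 (random ordering), E[R] = 2*n_A*n_B/(n_A+n_B) + 1 = 2*7*7/14 + 1 = 8.0000.
        Var[R] = 2*n_A*n_B*(2*n_A*n_B - n_A - n_B) / ((n_A+n_B)^2 * (n_A+n_B-1)) = 8232/2548 = 3.2308.
        SD[R] = 1.7974.
Step 4: Continuity-corrected z = (R + 0.5 - E[R]) / SD[R] = (6 + 0.5 - 8.0000) / 1.7974 = -0.8345.
Step 5: Two-sided p-value via normal approximation = 2*(1 - Phi(|z|)) = 0.403986.
Step 6: alpha = 0.05. fail to reject H0.

R = 6, z = -0.8345, p = 0.403986, fail to reject H0.


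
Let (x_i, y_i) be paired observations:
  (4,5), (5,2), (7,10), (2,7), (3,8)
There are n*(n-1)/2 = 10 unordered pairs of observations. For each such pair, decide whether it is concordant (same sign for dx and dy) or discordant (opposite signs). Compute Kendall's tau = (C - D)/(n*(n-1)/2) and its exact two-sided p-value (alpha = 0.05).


Step 1: Enumerate the 10 unordered pairs (i,j) with i<j and classify each by sign(x_j-x_i) * sign(y_j-y_i).
  (1,2):dx=+1,dy=-3->D; (1,3):dx=+3,dy=+5->C; (1,4):dx=-2,dy=+2->D; (1,5):dx=-1,dy=+3->D
  (2,3):dx=+2,dy=+8->C; (2,4):dx=-3,dy=+5->D; (2,5):dx=-2,dy=+6->D; (3,4):dx=-5,dy=-3->C
  (3,5):dx=-4,dy=-2->C; (4,5):dx=+1,dy=+1->C
Step 2: C = 5, D = 5, total pairs = 10.
Step 3: tau = (C - D)/(n(n-1)/2) = (5 - 5)/10 = 0.000000.
Step 4: Exact two-sided p-value (enumerate n! = 120 permutations of y under H0): p = 1.000000.
Step 5: alpha = 0.05. fail to reject H0.

tau_b = 0.0000 (C=5, D=5), p = 1.000000, fail to reject H0.


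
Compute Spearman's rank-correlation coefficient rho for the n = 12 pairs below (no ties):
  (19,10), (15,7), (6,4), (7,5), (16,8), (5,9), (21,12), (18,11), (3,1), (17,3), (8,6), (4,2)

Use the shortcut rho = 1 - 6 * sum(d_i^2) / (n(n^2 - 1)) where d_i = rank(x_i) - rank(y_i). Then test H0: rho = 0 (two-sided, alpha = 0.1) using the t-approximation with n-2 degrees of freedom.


Step 1: Rank x and y separately (midranks; no ties here).
rank(x): 19->11, 15->7, 6->4, 7->5, 16->8, 5->3, 21->12, 18->10, 3->1, 17->9, 8->6, 4->2
rank(y): 10->10, 7->7, 4->4, 5->5, 8->8, 9->9, 12->12, 11->11, 1->1, 3->3, 6->6, 2->2
Step 2: d_i = R_x(i) - R_y(i); compute d_i^2.
  (11-10)^2=1, (7-7)^2=0, (4-4)^2=0, (5-5)^2=0, (8-8)^2=0, (3-9)^2=36, (12-12)^2=0, (10-11)^2=1, (1-1)^2=0, (9-3)^2=36, (6-6)^2=0, (2-2)^2=0
sum(d^2) = 74.
Step 3: rho = 1 - 6*74 / (12*(12^2 - 1)) = 1 - 444/1716 = 0.741259.
Step 4: Under H0, t = rho * sqrt((n-2)/(1-rho^2)) = 3.4923 ~ t(10).
Step 5: Two-sided p-value from the t-distribution with 10 df = 0.005801.
Step 6: alpha = 0.1. reject H0.

rho = 0.7413, p = 0.005801, reject H0 at alpha = 0.1.


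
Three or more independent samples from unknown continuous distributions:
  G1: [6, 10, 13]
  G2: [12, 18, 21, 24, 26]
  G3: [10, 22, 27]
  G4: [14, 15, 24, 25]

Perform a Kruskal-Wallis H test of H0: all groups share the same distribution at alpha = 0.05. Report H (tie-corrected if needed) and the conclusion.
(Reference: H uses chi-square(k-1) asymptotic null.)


Step 1: Combine all N = 15 observations and assign midranks.
sorted (value, group, rank): (6,G1,1), (10,G1,2.5), (10,G3,2.5), (12,G2,4), (13,G1,5), (14,G4,6), (15,G4,7), (18,G2,8), (21,G2,9), (22,G3,10), (24,G2,11.5), (24,G4,11.5), (25,G4,13), (26,G2,14), (27,G3,15)
Step 2: Sum ranks within each group.
R_1 = 8.5 (n_1 = 3)
R_2 = 46.5 (n_2 = 5)
R_3 = 27.5 (n_3 = 3)
R_4 = 37.5 (n_4 = 4)
Step 3: H = 12/(N(N+1)) * sum(R_i^2/n_i) - 3(N+1)
     = 12/(15*16) * (8.5^2/3 + 46.5^2/5 + 27.5^2/3 + 37.5^2/4) - 3*16
     = 0.050000 * 1060.18 - 48
     = 5.008958.
Step 4: Ties present; correction factor C = 1 - 12/(15^3 - 15) = 0.996429. Corrected H = 5.008958 / 0.996429 = 5.026912.
Step 5: Under H0, H ~ chi^2(3); p-value = 0.169837.
Step 6: alpha = 0.05. fail to reject H0.

H = 5.0269, df = 3, p = 0.169837, fail to reject H0.


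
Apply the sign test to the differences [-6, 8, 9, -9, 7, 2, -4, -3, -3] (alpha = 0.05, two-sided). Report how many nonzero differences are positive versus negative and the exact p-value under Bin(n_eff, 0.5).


Step 1: Discard zero differences. Original n = 9; n_eff = number of nonzero differences = 9.
Nonzero differences (with sign): -6, +8, +9, -9, +7, +2, -4, -3, -3
Step 2: Count signs: positive = 4, negative = 5.
Step 3: Under H0: P(positive) = 0.5, so the number of positives S ~ Bin(9, 0.5).
Step 4: Two-sided exact p-value = sum of Bin(9,0.5) probabilities at or below the observed probability = 1.000000.
Step 5: alpha = 0.05. fail to reject H0.

n_eff = 9, pos = 4, neg = 5, p = 1.000000, fail to reject H0.


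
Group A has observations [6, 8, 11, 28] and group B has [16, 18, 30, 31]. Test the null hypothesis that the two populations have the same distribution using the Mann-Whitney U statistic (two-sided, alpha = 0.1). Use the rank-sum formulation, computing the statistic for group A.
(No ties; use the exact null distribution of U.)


Step 1: Combine and sort all 8 observations; assign midranks.
sorted (value, group): (6,X), (8,X), (11,X), (16,Y), (18,Y), (28,X), (30,Y), (31,Y)
ranks: 6->1, 8->2, 11->3, 16->4, 18->5, 28->6, 30->7, 31->8
Step 2: Rank sum for X: R1 = 1 + 2 + 3 + 6 = 12.
Step 3: U_X = R1 - n1(n1+1)/2 = 12 - 4*5/2 = 12 - 10 = 2.
       U_Y = n1*n2 - U_X = 16 - 2 = 14.
Step 4: No ties, so the exact null distribution of U (based on enumerating the C(8,4) = 70 equally likely rank assignments) gives the two-sided p-value.
Step 5: p-value = 0.114286; compare to alpha = 0.1. fail to reject H0.

U_X = 2, p = 0.114286, fail to reject H0 at alpha = 0.1.


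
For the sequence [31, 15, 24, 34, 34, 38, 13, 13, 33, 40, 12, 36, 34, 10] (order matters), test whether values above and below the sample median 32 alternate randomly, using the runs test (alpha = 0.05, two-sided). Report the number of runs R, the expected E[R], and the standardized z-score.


Step 1: Compute median = 32; label A = above, B = below.
Labels in order: BBBAAABBAABAAB  (n_A = 7, n_B = 7)
Step 2: Count runs R = 7.
Step 3: Under H0 (random ordering), E[R] = 2*n_A*n_B/(n_A+n_B) + 1 = 2*7*7/14 + 1 = 8.0000.
        Var[R] = 2*n_A*n_B*(2*n_A*n_B - n_A - n_B) / ((n_A+n_B)^2 * (n_A+n_B-1)) = 8232/2548 = 3.2308.
        SD[R] = 1.7974.
Step 4: Continuity-corrected z = (R + 0.5 - E[R]) / SD[R] = (7 + 0.5 - 8.0000) / 1.7974 = -0.2782.
Step 5: Two-sided p-value via normal approximation = 2*(1 - Phi(|z|)) = 0.780879.
Step 6: alpha = 0.05. fail to reject H0.

R = 7, z = -0.2782, p = 0.780879, fail to reject H0.


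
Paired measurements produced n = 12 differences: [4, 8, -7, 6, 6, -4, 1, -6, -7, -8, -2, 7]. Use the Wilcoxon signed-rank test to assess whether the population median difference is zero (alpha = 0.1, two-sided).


Step 1: Drop any zero differences (none here) and take |d_i|.
|d| = [4, 8, 7, 6, 6, 4, 1, 6, 7, 8, 2, 7]
Step 2: Midrank |d_i| (ties get averaged ranks).
ranks: |4|->3.5, |8|->11.5, |7|->9, |6|->6, |6|->6, |4|->3.5, |1|->1, |6|->6, |7|->9, |8|->11.5, |2|->2, |7|->9
Step 3: Attach original signs; sum ranks with positive sign and with negative sign.
W+ = 3.5 + 11.5 + 6 + 6 + 1 + 9 = 37
W- = 9 + 3.5 + 6 + 9 + 11.5 + 2 = 41
(Check: W+ + W- = 78 should equal n(n+1)/2 = 78.)
Step 4: Test statistic W = min(W+, W-) = 37.
Step 5: Ties in |d|, so use the tie-corrected normal approximation.
        E[W] = n(n+1)/4 = 12*13/4 = 39.
        Tie groups: |d|=4 (t=2), |d|=6 (t=3), |d|=7 (t=3), |d|=8 (t=2); sum(t^3 - t) = 60.
        Var[W] = n(n+1)(2n+1)/24 - sum(t^3-t)/48 = 3900/24 - 60/48 = 161.25.
        z = (W - E[W]) / sqrt(Var[W]) = (37 - 39) / 12.6984 = -0.1575.
        Two-sided p = 2*Phi(z) = 0.874851.
Step 6: alpha = 0.1. fail to reject H0.

W+ = 37, W- = 41, W = min = 37, p = 0.874851, fail to reject H0.


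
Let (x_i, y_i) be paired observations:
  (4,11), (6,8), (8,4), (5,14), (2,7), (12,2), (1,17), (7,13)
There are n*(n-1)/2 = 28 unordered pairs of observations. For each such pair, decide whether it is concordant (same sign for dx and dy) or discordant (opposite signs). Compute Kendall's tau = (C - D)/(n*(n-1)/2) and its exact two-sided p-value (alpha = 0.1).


Step 1: Enumerate the 28 unordered pairs (i,j) with i<j and classify each by sign(x_j-x_i) * sign(y_j-y_i).
  (1,2):dx=+2,dy=-3->D; (1,3):dx=+4,dy=-7->D; (1,4):dx=+1,dy=+3->C; (1,5):dx=-2,dy=-4->C
  (1,6):dx=+8,dy=-9->D; (1,7):dx=-3,dy=+6->D; (1,8):dx=+3,dy=+2->C; (2,3):dx=+2,dy=-4->D
  (2,4):dx=-1,dy=+6->D; (2,5):dx=-4,dy=-1->C; (2,6):dx=+6,dy=-6->D; (2,7):dx=-5,dy=+9->D
  (2,8):dx=+1,dy=+5->C; (3,4):dx=-3,dy=+10->D; (3,5):dx=-6,dy=+3->D; (3,6):dx=+4,dy=-2->D
  (3,7):dx=-7,dy=+13->D; (3,8):dx=-1,dy=+9->D; (4,5):dx=-3,dy=-7->C; (4,6):dx=+7,dy=-12->D
  (4,7):dx=-4,dy=+3->D; (4,8):dx=+2,dy=-1->D; (5,6):dx=+10,dy=-5->D; (5,7):dx=-1,dy=+10->D
  (5,8):dx=+5,dy=+6->C; (6,7):dx=-11,dy=+15->D; (6,8):dx=-5,dy=+11->D; (7,8):dx=+6,dy=-4->D
Step 2: C = 7, D = 21, total pairs = 28.
Step 3: tau = (C - D)/(n(n-1)/2) = (7 - 21)/28 = -0.500000.
Step 4: Exact two-sided p-value (enumerate n! = 40320 permutations of y under H0): p = 0.108681.
Step 5: alpha = 0.1. fail to reject H0.

tau_b = -0.5000 (C=7, D=21), p = 0.108681, fail to reject H0.


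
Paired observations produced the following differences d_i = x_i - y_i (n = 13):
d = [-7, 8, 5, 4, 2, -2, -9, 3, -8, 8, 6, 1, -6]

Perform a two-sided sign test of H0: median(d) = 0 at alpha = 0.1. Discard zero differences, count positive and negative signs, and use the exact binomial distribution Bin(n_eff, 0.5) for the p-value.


Step 1: Discard zero differences. Original n = 13; n_eff = number of nonzero differences = 13.
Nonzero differences (with sign): -7, +8, +5, +4, +2, -2, -9, +3, -8, +8, +6, +1, -6
Step 2: Count signs: positive = 8, negative = 5.
Step 3: Under H0: P(positive) = 0.5, so the number of positives S ~ Bin(13, 0.5).
Step 4: Two-sided exact p-value = sum of Bin(13,0.5) probabilities at or below the observed probability = 0.581055.
Step 5: alpha = 0.1. fail to reject H0.

n_eff = 13, pos = 8, neg = 5, p = 0.581055, fail to reject H0.


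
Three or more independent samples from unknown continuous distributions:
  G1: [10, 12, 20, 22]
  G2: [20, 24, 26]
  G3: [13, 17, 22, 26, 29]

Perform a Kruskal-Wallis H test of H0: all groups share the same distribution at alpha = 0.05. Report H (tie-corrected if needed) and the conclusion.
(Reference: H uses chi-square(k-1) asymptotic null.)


Step 1: Combine all N = 12 observations and assign midranks.
sorted (value, group, rank): (10,G1,1), (12,G1,2), (13,G3,3), (17,G3,4), (20,G1,5.5), (20,G2,5.5), (22,G1,7.5), (22,G3,7.5), (24,G2,9), (26,G2,10.5), (26,G3,10.5), (29,G3,12)
Step 2: Sum ranks within each group.
R_1 = 16 (n_1 = 4)
R_2 = 25 (n_2 = 3)
R_3 = 37 (n_3 = 5)
Step 3: H = 12/(N(N+1)) * sum(R_i^2/n_i) - 3(N+1)
     = 12/(12*13) * (16^2/4 + 25^2/3 + 37^2/5) - 3*13
     = 0.076923 * 546.133 - 39
     = 3.010256.
Step 4: Ties present; correction factor C = 1 - 18/(12^3 - 12) = 0.989510. Corrected H = 3.010256 / 0.989510 = 3.042167.
Step 5: Under H0, H ~ chi^2(2); p-value = 0.218475.
Step 6: alpha = 0.05. fail to reject H0.

H = 3.0422, df = 2, p = 0.218475, fail to reject H0.


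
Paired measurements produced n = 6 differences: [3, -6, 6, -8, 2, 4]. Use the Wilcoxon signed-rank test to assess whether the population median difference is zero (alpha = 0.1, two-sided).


Step 1: Drop any zero differences (none here) and take |d_i|.
|d| = [3, 6, 6, 8, 2, 4]
Step 2: Midrank |d_i| (ties get averaged ranks).
ranks: |3|->2, |6|->4.5, |6|->4.5, |8|->6, |2|->1, |4|->3
Step 3: Attach original signs; sum ranks with positive sign and with negative sign.
W+ = 2 + 4.5 + 1 + 3 = 10.5
W- = 4.5 + 6 = 10.5
(Check: W+ + W- = 21 should equal n(n+1)/2 = 21.)
Step 4: Test statistic W = min(W+, W-) = 10.5.
Step 5: Ties in |d|, so use the tie-corrected normal approximation.
        E[W] = n(n+1)/4 = 6*7/4 = 10.5.
        Tie groups: |d|=6 (t=2); sum(t^3 - t) = 6.
        Var[W] = n(n+1)(2n+1)/24 - sum(t^3-t)/48 = 546/24 - 6/48 = 22.625.
        z = (W - E[W]) / sqrt(Var[W]) = (10.5 - 10.5) / 4.7566 = 0.0000.
        Two-sided p = 2*Phi(z) = 1.000000.
Step 6: alpha = 0.1. fail to reject H0.

W+ = 10.5, W- = 10.5, W = min = 10.5, p = 1.000000, fail to reject H0.
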